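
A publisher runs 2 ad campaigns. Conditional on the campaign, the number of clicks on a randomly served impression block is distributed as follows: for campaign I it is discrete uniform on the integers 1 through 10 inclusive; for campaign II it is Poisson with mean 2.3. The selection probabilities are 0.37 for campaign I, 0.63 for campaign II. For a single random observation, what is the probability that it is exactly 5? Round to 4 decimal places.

0.0709

Conditional on each campaign, P(X = 5): I: 0.1; II: 0.053775.
By total probability, P(X = 5) = 0.37·0.1 + 0.63·0.053775 = 0.0708783.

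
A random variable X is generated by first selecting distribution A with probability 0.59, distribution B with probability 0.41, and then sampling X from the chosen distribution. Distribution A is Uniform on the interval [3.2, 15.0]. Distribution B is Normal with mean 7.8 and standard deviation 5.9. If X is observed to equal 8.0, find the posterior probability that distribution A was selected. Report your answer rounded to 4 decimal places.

Likelihoods f(8.0 | ·): A: 0.0847458; B: 0.0675785.
Posterior ∝ prior × likelihood. Numerator for A: 0.59·0.0847458 = 0.05.
Normalizing constant: 0.59·0.0847458 + 0.41·0.0675785 = 0.0777072.
P(A | observation) = 0.05 / 0.0777072 = 0.643441.

0.6434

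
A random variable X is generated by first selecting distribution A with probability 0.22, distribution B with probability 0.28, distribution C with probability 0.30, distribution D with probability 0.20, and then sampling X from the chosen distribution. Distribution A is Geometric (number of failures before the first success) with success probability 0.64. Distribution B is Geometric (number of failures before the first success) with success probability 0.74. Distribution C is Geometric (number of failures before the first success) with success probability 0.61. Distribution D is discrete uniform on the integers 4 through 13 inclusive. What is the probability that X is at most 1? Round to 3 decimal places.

0.707

Conditional on each component, P(X ≤ 1): A: 0.8704; B: 0.9324; C: 0.8479; D: 0.
By total probability, P(X ≤ 1) = 0.22·0.8704 + 0.28·0.9324 + 0.3·0.8479 + 0.2·0 = 0.70693.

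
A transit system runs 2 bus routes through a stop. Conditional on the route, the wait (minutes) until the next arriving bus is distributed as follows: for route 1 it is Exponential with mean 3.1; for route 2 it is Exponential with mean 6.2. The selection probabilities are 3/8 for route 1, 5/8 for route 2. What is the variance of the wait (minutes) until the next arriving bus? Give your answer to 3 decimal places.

Per component, 1: μ=3.1, E[X²]=19.22; 2: μ=6.2, E[X²]=76.88.
E[X] = 0.375·3.1 + 0.625·6.2 = 5.0375.
E[X²] = 0.375·19.22 + 0.625·76.88 = 55.2575.
Var(X) = E[X²] − (E[X])² = 55.2575 − 25.3764 = 29.8811.

29.881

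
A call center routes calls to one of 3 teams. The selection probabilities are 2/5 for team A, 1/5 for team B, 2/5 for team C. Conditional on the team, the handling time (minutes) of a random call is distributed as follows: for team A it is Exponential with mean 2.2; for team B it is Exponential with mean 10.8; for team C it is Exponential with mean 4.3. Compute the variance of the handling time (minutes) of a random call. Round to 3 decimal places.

42.662

Per component, A: μ=2.2, E[X²]=9.68; B: μ=10.8, E[X²]=233.28; C: μ=4.3, E[X²]=36.98.
E[X] = 0.4·2.2 + 0.2·10.8 + 0.4·4.3 = 4.76.
E[X²] = 0.4·9.68 + 0.2·233.28 + 0.4·36.98 = 65.32.
Var(X) = E[X²] − (E[X])² = 65.32 − 22.6576 = 42.6624.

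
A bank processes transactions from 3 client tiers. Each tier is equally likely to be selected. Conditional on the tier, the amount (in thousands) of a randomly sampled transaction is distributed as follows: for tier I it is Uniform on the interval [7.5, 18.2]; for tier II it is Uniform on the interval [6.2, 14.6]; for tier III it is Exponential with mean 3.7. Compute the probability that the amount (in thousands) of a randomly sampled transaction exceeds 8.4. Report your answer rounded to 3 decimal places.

0.586

Conditional on each tier, P(X > 8.4): I: 0.915888; II: 0.738095; III: 0.103284.
By total probability, P(X > 8.4) = 0.333333·0.915888 + 0.333333·0.738095 + 0.333333·0.103284 = 0.585756.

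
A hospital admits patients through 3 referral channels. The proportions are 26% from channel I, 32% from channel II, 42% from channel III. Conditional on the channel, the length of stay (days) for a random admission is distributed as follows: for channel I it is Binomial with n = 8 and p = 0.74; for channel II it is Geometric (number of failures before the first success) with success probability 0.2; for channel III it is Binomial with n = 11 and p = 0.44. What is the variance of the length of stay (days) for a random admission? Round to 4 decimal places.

8.4675

Per component, I: μ=5.92, E[X²]=36.5856; II: μ=4, E[X²]=36; III: μ=4.84, E[X²]=26.136.
E[X] = 0.26·5.92 + 0.32·4 + 0.42·4.84 = 4.852.
E[X²] = 0.26·36.5856 + 0.32·36 + 0.42·26.136 = 32.0094.
Var(X) = E[X²] − (E[X])² = 32.0094 − 23.5419 = 8.46747.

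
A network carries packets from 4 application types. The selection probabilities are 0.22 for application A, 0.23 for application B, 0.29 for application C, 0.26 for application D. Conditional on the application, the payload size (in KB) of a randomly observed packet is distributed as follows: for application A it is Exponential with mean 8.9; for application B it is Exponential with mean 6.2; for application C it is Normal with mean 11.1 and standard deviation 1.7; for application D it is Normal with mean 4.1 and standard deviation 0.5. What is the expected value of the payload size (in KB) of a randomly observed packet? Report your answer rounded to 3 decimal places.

7.669

Component means — A: 8.9; B: 6.2; C: 11.1; D: 4.1.
E[X] = 0.22·8.9 + 0.23·6.2 + 0.29·11.1 + 0.26·4.1 = 7.669.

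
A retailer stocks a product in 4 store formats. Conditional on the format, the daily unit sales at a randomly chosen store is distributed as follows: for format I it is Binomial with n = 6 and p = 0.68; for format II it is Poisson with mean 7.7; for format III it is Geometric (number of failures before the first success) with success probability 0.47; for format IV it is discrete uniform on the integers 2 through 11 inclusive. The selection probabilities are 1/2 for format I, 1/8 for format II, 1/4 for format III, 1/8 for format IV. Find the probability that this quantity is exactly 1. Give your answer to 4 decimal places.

Conditional on each format, P(X = 1): I: 0.0136902; II: 0.00348677; III: 0.2491; IV: 0.
By total probability, P(X = 1) = 0.5·0.0136902 + 0.125·0.00348677 + 0.25·0.2491 + 0.125·0 = 0.069556.

0.0696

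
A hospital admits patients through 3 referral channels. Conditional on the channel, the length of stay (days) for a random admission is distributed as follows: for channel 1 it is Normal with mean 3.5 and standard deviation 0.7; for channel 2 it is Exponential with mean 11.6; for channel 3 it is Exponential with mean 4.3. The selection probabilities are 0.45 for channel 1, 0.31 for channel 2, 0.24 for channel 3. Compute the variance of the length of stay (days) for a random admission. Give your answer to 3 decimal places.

Per component, 1: μ=3.5, E[X²]=12.74; 2: μ=11.6, E[X²]=269.12; 3: μ=4.3, E[X²]=36.98.
E[X] = 0.45·3.5 + 0.31·11.6 + 0.24·4.3 = 6.203.
E[X²] = 0.45·12.74 + 0.31·269.12 + 0.24·36.98 = 98.0354.
Var(X) = E[X²] − (E[X])² = 98.0354 − 38.4772 = 59.5582.

59.558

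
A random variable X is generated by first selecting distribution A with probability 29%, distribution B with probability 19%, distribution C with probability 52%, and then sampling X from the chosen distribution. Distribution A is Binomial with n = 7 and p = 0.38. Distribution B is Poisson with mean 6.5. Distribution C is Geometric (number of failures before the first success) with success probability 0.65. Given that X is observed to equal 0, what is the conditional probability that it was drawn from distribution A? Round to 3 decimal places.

Likelihoods P(X=0 | ·): A: 0.0352161; B: 0.00150344; C: 0.65.
Posterior ∝ prior × likelihood. Numerator for A: 0.29·0.0352161 = 0.0102127.
Normalizing constant: 0.29·0.0352161 + 0.19·0.00150344 + 0.52·0.65 = 0.348498.
P(A | observation) = 0.0102127 / 0.348498 = 0.0293048.

0.029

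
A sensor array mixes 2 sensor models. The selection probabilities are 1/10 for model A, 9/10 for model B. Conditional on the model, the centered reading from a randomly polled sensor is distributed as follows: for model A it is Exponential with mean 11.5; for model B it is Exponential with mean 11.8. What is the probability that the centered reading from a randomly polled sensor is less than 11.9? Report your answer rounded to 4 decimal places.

0.6362

Conditional on each model, P(X < 11.9): A: 0.644696; B: 0.635225.
By total probability, P(X < 11.9) = 0.1·0.644696 + 0.9·0.635225 = 0.636172.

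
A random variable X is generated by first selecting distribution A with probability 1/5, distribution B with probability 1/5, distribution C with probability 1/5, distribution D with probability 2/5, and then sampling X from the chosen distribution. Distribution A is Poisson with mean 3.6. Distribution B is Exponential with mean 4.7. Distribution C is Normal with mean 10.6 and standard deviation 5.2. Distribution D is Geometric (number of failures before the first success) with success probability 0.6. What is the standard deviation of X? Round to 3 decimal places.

4.927

Per component, A: μ=3.6, E[X²]=16.56; B: μ=4.7, E[X²]=44.18; C: μ=10.6, E[X²]=139.4; D: μ=0.666667, E[X²]=1.55556.
E[X] = 0.2·3.6 + 0.2·4.7 + 0.2·10.6 + 0.4·0.666667 = 4.04667.
E[X²] = 0.2·16.56 + 0.2·44.18 + 0.2·139.4 + 0.4·1.55556 = 40.6502.
Var(X) = E[X²] − (E[X])² = 40.6502 − 16.3755 = 24.2747.
SD(X) = √24.2747 = 4.92694.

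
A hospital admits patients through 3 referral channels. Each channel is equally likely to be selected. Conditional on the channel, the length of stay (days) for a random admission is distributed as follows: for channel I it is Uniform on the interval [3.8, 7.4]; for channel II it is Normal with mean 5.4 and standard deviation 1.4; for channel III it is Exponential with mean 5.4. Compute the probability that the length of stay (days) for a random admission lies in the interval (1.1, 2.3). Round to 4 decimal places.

0.0583

Conditional on each channel, P(1.1 < X < 2.3): I: 0; II: 0.0123394; III: 0.162539.
By total probability, P(1.1 < X < 2.3) = 0.333333·0 + 0.333333·0.0123394 + 0.333333·0.162539 = 0.0582929.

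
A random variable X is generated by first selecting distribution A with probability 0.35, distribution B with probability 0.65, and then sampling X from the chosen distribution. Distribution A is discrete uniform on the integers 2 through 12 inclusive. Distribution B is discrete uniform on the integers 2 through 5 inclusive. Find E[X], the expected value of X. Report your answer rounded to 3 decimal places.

4.725

Component means — A: 7; B: 3.5.
E[X] = 0.35·7 + 0.65·3.5 = 4.725.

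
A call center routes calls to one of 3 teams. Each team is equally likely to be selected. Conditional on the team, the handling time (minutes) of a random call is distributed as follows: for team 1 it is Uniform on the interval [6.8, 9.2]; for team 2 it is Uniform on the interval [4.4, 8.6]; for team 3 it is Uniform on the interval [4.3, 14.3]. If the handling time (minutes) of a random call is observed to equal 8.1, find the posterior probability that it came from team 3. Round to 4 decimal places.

0.1325

Likelihoods f(8.1 | ·): 1: 0.416667; 2: 0.238095; 3: 0.1.
Posterior ∝ prior × likelihood. Numerator for 3: 0.333333·0.1 = 0.0333333.
Normalizing constant: 0.333333·0.416667 + 0.333333·0.238095 + 0.333333·0.1 = 0.251587.
P(3 | observation) = 0.0333333 / 0.251587 = 0.132492.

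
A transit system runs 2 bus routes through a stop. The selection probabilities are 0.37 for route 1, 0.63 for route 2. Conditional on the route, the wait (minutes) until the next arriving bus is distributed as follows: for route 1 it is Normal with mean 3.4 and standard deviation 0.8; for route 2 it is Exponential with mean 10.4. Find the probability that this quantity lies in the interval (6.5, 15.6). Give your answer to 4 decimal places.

0.1967

Conditional on each route, P(6.5 < X < 15.6): 1: 5.33123e-05; 2: 0.312131.
By total probability, P(6.5 < X < 15.6) = 0.37·5.33123e-05 + 0.63·0.312131 = 0.196662.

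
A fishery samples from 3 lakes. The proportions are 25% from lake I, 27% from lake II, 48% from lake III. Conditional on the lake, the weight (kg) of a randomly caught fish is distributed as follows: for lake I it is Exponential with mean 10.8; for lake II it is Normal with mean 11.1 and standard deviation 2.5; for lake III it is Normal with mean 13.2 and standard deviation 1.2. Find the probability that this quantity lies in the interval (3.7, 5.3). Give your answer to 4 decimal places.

Conditional on each lake, P(3.7 < X < 5.3): I: 0.0977546; II: 0.00863224; III: 2.29996e-11.
By total probability, P(3.7 < X < 5.3) = 0.25·0.0977546 + 0.27·0.00863224 + 0.48·2.29996e-11 = 0.0267694.

0.0268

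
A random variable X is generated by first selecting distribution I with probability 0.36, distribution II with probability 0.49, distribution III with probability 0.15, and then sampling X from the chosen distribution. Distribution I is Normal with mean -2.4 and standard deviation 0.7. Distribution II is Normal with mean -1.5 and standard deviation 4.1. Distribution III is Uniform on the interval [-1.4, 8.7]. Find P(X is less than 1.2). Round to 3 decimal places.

Conditional on each component, P(X < 1.2): I: 1; II: 0.744903; III: 0.257426.
By total probability, P(X < 1.2) = 0.36·1 + 0.49·0.744903 + 0.15·0.257426 = 0.763616.

0.764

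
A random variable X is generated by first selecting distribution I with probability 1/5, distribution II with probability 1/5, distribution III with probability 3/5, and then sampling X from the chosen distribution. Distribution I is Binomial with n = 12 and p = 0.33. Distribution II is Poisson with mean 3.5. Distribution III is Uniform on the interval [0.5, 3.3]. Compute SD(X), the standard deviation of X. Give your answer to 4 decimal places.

Per component, I: μ=3.96, E[X²]=18.3348; II: μ=3.5, E[X²]=15.75; III: μ=1.9, E[X²]=4.26333.
E[X] = 0.2·3.96 + 0.2·3.5 + 0.6·1.9 = 2.632.
E[X²] = 0.2·18.3348 + 0.2·15.75 + 0.6·4.26333 = 9.37496.
Var(X) = E[X²] − (E[X])² = 9.37496 − 6.92742 = 2.44754.
SD(X) = √2.44754 = 1.56446.

1.5645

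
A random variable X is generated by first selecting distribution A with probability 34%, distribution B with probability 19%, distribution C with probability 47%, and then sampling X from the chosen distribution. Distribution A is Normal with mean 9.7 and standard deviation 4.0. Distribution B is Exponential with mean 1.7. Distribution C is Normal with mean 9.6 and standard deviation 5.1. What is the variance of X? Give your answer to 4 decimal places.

27.9230

Per component, A: μ=9.7, E[X²]=110.09; B: μ=1.7, E[X²]=5.78; C: μ=9.6, E[X²]=118.17.
E[X] = 0.34·9.7 + 0.19·1.7 + 0.47·9.6 = 8.133.
E[X²] = 0.34·110.09 + 0.19·5.78 + 0.47·118.17 = 94.0687.
Var(X) = E[X²] − (E[X])² = 94.0687 − 66.1457 = 27.923.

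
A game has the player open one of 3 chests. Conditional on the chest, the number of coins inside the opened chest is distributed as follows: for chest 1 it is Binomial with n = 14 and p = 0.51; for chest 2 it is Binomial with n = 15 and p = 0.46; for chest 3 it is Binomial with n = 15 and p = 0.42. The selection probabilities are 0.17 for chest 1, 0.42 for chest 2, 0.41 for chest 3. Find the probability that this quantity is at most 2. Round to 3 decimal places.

Conditional on each chest, P(X ≤ 2): 1: 0.00525082; 2: 0.00870983; 3: 0.0189228.
By total probability, P(X ≤ 2) = 0.17·0.00525082 + 0.42·0.00870983 + 0.41·0.0189228 = 0.0123091.

0.012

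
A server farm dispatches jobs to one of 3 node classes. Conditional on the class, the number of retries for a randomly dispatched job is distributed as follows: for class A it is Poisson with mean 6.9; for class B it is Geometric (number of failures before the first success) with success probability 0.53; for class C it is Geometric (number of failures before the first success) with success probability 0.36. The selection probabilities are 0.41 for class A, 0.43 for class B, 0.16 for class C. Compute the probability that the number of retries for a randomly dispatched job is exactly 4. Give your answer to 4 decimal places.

0.0598

Conditional on each class, P(X = 4): A: 0.0951816; B: 0.0258623; C: 0.060398.
By total probability, P(X = 4) = 0.41·0.0951816 + 0.43·0.0258623 + 0.16·0.060398 = 0.0598089.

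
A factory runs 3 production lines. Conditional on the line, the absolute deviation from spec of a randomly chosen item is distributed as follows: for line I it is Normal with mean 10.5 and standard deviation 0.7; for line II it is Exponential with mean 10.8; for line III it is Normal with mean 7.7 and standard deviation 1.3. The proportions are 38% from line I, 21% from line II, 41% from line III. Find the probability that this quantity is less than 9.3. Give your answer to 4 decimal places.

Conditional on each line, P(X < 9.3): I: 0.0432381; II: 0.577308; III: 0.890795.
By total probability, P(X < 9.3) = 0.38·0.0432381 + 0.21·0.577308 + 0.41·0.890795 = 0.502891.

0.5029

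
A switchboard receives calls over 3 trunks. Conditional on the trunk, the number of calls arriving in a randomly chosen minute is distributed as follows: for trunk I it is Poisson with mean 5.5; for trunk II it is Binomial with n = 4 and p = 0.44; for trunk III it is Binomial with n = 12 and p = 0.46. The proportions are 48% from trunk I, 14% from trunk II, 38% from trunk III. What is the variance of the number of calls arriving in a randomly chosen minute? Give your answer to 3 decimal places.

5.603

Per component, I: μ=5.5, E[X²]=35.75; II: μ=1.76, E[X²]=4.0832; III: μ=5.52, E[X²]=33.4512.
E[X] = 0.48·5.5 + 0.14·1.76 + 0.38·5.52 = 4.984.
E[X²] = 0.48·35.75 + 0.14·4.0832 + 0.38·33.4512 = 30.4431.
Var(X) = E[X²] − (E[X])² = 30.4431 − 24.8403 = 5.60285.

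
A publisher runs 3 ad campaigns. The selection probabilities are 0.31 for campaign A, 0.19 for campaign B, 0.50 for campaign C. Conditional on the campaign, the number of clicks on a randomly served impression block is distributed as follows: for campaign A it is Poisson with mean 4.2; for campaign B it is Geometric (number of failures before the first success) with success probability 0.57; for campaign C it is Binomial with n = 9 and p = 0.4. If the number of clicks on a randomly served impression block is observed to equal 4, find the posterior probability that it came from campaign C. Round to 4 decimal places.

Likelihoods P(X=4 | ·): A: 0.194424; B: 0.0194872; C: 0.250823.
Posterior ∝ prior × likelihood. Numerator for C: 0.5·0.250823 = 0.125411.
Normalizing constant: 0.31·0.194424 + 0.19·0.0194872 + 0.5·0.250823 = 0.189385.
P(C | observation) = 0.125411 / 0.189385 = 0.662202.

0.6622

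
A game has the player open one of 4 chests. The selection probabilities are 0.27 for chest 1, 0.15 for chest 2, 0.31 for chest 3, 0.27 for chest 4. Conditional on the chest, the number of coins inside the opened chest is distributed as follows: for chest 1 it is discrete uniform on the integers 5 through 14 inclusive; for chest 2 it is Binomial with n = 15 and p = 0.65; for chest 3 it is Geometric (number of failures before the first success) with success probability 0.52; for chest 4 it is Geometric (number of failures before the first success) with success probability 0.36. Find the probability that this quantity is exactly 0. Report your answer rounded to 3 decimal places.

0.258

Conditional on each chest, P(X = 0): 1: 0; 2: 1.44884e-07; 3: 0.52; 4: 0.36.
By total probability, P(X = 0) = 0.27·0 + 0.15·1.44884e-07 + 0.31·0.52 + 0.27·0.36 = 0.2584.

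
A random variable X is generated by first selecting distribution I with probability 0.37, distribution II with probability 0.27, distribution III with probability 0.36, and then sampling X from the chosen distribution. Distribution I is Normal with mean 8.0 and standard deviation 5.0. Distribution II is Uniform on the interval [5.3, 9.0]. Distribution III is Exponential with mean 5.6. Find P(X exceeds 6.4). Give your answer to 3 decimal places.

Conditional on each component, P(X > 6.4): I: 0.625516; II: 0.702703; III: 0.318907.
By total probability, P(X > 6.4) = 0.37·0.625516 + 0.27·0.702703 + 0.36·0.318907 = 0.535977.

0.536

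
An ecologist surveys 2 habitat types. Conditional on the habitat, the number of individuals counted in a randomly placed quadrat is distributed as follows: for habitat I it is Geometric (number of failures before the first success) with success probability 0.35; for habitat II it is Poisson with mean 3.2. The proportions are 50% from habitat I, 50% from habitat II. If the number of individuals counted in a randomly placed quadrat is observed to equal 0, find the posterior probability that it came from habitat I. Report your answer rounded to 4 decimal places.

0.8957

Likelihoods P(X=0 | ·): I: 0.35; II: 0.0407622.
Posterior ∝ prior × likelihood. Numerator for I: 0.5·0.35 = 0.175.
Normalizing constant: 0.5·0.35 + 0.5·0.0407622 = 0.195381.
P(I | observation) = 0.175 / 0.195381 = 0.895685.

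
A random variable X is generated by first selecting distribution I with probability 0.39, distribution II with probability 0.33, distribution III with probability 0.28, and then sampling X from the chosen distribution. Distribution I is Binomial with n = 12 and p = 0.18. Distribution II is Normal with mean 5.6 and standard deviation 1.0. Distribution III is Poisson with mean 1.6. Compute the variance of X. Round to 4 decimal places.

4.5044

Per component, I: μ=2.16, E[X²]=6.4368; II: μ=5.6, E[X²]=32.36; III: μ=1.6, E[X²]=4.16.
E[X] = 0.39·2.16 + 0.33·5.6 + 0.28·1.6 = 3.1384.
E[X²] = 0.39·6.4368 + 0.33·32.36 + 0.28·4.16 = 14.354.
Var(X) = E[X²] − (E[X])² = 14.354 − 9.84955 = 4.5044.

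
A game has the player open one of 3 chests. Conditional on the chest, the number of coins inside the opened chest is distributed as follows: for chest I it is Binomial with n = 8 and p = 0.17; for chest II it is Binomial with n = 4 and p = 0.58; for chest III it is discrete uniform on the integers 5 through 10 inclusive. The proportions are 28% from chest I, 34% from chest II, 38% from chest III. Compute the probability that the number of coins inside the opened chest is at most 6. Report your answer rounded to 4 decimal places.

0.7467

Conditional on each chest, P(X ≤ 6): I: 0.999972; II: 1; III: 0.333333.
By total probability, P(X ≤ 6) = 0.28·0.999972 + 0.34·1 + 0.38·0.333333 = 0.746659.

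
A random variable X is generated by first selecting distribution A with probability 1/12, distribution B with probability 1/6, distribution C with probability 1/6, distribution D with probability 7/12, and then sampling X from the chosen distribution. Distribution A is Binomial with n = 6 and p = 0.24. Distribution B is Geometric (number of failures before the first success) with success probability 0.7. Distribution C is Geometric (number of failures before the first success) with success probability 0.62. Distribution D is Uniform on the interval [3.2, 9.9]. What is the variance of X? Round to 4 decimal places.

Per component, A: μ=1.44, E[X²]=3.168; B: μ=0.428571, E[X²]=0.795918; C: μ=0.612903, E[X²]=1.3642; D: μ=6.55, E[X²]=46.6433.
E[X] = 0.0833333·1.44 + 0.166667·0.428571 + 0.166667·0.612903 + 0.583333·6.55 = 4.11441.
E[X²] = 0.0833333·3.168 + 0.166667·0.795918 + 0.166667·1.3642 + 0.583333·46.6433 = 27.8326.
Var(X) = E[X²] − (E[X])² = 27.8326 − 16.9284 = 10.9042.

10.9042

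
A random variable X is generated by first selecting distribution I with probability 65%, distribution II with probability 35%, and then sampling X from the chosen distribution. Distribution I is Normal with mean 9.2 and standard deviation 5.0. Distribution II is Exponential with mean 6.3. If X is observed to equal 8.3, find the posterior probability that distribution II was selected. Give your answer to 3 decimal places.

0.226

Likelihoods f(8.3 | ·): I: 0.0785063; II: 0.0425103.
Posterior ∝ prior × likelihood. Numerator for II: 0.35·0.0425103 = 0.0148786.
Normalizing constant: 0.65·0.0785063 + 0.35·0.0425103 = 0.0659077.
P(II | observation) = 0.0148786 / 0.0659077 = 0.225749.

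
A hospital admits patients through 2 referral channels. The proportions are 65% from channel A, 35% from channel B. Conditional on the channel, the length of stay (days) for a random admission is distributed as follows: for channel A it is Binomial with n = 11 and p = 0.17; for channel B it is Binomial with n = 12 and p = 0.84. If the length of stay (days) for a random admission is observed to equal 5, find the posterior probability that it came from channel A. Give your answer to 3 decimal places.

Likelihoods P(X=5 | ·): A: 0.0214464; B: 0.000889122.
Posterior ∝ prior × likelihood. Numerator for A: 0.65·0.0214464 = 0.0139402.
Normalizing constant: 0.65·0.0214464 + 0.35·0.000889122 = 0.0142514.
P(A | observation) = 0.0139402 / 0.0142514 = 0.978164.

0.978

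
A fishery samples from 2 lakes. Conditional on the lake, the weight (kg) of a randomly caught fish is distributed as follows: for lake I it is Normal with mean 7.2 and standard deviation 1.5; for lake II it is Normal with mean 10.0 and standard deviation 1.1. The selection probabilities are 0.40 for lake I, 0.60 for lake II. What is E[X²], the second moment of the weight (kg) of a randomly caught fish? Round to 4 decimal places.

82.3620

For each component E[X²] = Var + (mean)², giving I: 54.09; II: 101.21.
Overall E[X²] = 0.4·54.09 + 0.6·101.21 = 82.362.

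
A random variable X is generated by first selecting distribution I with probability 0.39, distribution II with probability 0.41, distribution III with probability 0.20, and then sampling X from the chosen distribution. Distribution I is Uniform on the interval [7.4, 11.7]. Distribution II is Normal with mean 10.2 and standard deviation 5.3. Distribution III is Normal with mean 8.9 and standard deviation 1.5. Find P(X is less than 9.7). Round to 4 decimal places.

Conditional on each component, P(X < 9.7): I: 0.534884; II: 0.46242; III: 0.703099.
By total probability, P(X < 9.7) = 0.39·0.534884 + 0.41·0.46242 + 0.2·0.703099 = 0.538816.

0.5388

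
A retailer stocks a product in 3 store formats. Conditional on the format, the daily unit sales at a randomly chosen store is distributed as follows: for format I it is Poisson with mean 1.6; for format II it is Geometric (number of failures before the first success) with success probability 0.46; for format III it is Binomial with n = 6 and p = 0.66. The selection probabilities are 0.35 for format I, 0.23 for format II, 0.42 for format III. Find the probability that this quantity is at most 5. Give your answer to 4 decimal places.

0.9575

Conditional on each format, P(X ≤ 5): I: 0.99396; II: 0.975205; III: 0.917346.
By total probability, P(X ≤ 5) = 0.35·0.99396 + 0.23·0.975205 + 0.42·0.917346 = 0.957468.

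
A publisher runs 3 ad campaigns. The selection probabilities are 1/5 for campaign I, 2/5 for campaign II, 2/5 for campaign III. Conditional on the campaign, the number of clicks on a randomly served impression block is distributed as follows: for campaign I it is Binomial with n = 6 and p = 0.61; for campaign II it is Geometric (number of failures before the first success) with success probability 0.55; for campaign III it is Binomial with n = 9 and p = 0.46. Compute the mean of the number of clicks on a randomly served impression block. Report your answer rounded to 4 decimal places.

2.7153

Component means — I: 3.66; II: 0.818182; III: 4.14.
E[X] = 0.2·3.66 + 0.4·0.818182 + 0.4·4.14 = 2.71527.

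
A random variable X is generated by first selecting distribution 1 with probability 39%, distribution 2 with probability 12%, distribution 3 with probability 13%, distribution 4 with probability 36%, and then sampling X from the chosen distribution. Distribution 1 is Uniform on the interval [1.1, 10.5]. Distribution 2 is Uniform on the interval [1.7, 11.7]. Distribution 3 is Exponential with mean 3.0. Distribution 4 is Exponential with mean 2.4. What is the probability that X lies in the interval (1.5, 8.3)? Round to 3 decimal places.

Conditional on each component, P(1.5 < X < 8.3): 1: 0.723404; 2: 0.66; 3: 0.543659; 4: 0.503779.
By total probability, P(1.5 < X < 8.3) = 0.39·0.723404 + 0.12·0.66 + 0.13·0.543659 + 0.36·0.503779 = 0.613364.

0.613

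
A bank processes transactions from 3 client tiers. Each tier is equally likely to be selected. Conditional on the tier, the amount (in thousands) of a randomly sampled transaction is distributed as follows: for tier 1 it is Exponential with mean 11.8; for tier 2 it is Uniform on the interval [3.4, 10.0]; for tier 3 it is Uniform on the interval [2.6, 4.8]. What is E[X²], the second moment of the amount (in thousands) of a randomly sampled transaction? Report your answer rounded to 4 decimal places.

113.6978

For each component E[X²] = Var + (mean)², giving 1: 278.48; 2: 48.52; 3: 14.0933.
Overall E[X²] = 0.333333·278.48 + 0.333333·48.52 + 0.333333·14.0933 = 113.698.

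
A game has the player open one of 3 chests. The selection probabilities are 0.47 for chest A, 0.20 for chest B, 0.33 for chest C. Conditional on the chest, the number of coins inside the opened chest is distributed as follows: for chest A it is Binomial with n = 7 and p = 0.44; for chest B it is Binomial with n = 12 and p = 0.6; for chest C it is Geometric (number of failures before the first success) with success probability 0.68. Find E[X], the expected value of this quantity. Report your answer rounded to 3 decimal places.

3.043

Component means — A: 3.08; B: 7.2; C: 0.470588.
E[X] = 0.47·3.08 + 0.2·7.2 + 0.33·0.470588 = 3.04289.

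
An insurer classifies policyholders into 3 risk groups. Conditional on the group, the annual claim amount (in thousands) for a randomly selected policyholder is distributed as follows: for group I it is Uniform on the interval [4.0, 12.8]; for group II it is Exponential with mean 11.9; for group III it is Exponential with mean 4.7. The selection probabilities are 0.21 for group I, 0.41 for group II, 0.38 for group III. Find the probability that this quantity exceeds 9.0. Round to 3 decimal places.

0.339

Conditional on each group, P(X > 9.0): I: 0.431818; II: 0.469399; III: 0.147358.
By total probability, P(X > 9.0) = 0.21·0.431818 + 0.41·0.469399 + 0.38·0.147358 = 0.339131.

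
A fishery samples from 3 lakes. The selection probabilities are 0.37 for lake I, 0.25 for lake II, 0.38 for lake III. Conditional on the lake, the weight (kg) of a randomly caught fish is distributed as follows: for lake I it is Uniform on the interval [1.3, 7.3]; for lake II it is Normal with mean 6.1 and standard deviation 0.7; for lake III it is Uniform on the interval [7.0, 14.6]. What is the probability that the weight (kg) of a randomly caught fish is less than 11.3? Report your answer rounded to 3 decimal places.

0.835

Conditional on each lake, P(X < 11.3): I: 1; II: 1; III: 0.565789.
By total probability, P(X < 11.3) = 0.37·1 + 0.25·1 + 0.38·0.565789 = 0.835.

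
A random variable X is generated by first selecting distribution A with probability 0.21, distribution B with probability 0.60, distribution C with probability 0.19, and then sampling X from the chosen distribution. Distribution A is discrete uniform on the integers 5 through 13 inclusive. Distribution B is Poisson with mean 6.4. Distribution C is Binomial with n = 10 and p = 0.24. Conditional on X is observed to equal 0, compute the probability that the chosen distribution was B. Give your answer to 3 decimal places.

Likelihoods P(X=0 | ·): A: 0; B: 0.00166156; C: 0.0642889.
Posterior ∝ prior × likelihood. Numerator for B: 0.6·0.00166156 = 0.000996934.
Normalizing constant: 0.21·0 + 0.6·0.00166156 + 0.19·0.0642889 = 0.0132118.
P(B | observation) = 0.000996934 / 0.0132118 = 0.0754577.

0.075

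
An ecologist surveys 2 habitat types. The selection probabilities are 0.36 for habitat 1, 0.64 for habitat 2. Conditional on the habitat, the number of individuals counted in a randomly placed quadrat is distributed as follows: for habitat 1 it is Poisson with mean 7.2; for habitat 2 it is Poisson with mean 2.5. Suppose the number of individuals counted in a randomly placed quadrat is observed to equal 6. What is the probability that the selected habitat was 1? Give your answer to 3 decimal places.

0.745

Likelihoods P(X=6 | ·): 1: 0.144458; 2: 0.0278337.
Posterior ∝ prior × likelihood. Numerator for 1: 0.36·0.144458 = 0.052005.
Normalizing constant: 0.36·0.144458 + 0.64·0.0278337 = 0.0698185.
P(1 | observation) = 0.052005 / 0.0698185 = 0.744859.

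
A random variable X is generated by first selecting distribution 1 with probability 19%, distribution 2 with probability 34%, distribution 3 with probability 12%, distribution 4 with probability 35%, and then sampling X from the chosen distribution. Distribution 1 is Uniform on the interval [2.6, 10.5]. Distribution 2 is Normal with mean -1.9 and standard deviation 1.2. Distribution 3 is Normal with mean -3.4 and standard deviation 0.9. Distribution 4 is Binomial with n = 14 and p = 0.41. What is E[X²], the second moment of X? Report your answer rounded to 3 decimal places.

For each component E[X²] = Var + (mean)², giving 1: 48.1033; 2: 5.05; 3: 12.37; 4: 36.3342.
Overall E[X²] = 0.19·48.1033 + 0.34·5.05 + 0.12·12.37 + 0.35·36.3342 = 25.058.

25.058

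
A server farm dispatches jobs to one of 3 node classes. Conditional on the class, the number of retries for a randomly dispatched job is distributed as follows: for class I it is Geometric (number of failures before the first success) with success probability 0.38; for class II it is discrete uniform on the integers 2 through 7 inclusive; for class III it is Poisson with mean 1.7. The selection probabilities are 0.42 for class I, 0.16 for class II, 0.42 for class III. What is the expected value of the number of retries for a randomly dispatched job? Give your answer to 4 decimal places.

Component means — I: 1.63158; II: 4.5; III: 1.7.
E[X] = 0.42·1.63158 + 0.16·4.5 + 0.42·1.7 = 2.11926.

2.1193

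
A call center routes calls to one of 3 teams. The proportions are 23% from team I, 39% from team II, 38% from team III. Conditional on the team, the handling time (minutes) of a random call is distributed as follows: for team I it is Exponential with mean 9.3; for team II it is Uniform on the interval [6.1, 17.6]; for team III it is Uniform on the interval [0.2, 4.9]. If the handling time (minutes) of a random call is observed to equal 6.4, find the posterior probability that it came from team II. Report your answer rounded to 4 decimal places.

Likelihoods f(6.4 | ·): I: 0.0540316; II: 0.0869565; III: 0.
Posterior ∝ prior × likelihood. Numerator for II: 0.39·0.0869565 = 0.033913.
Normalizing constant: 0.23·0.0540316 + 0.39·0.0869565 + 0.38·0 = 0.0463403.
P(II | observation) = 0.033913 / 0.0463403 = 0.731826.

0.7318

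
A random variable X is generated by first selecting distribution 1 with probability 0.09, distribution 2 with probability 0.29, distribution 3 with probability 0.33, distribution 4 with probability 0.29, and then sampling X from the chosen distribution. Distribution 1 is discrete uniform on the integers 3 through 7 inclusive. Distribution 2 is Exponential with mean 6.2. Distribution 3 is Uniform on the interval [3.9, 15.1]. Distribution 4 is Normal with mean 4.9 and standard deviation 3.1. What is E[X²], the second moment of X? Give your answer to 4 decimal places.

For each component E[X²] = Var + (mean)², giving 1: 27; 2: 76.88; 3: 100.703; 4: 33.62.
Overall E[X²] = 0.09·27 + 0.29·76.88 + 0.33·100.703 + 0.29·33.62 = 67.7071.

67.7071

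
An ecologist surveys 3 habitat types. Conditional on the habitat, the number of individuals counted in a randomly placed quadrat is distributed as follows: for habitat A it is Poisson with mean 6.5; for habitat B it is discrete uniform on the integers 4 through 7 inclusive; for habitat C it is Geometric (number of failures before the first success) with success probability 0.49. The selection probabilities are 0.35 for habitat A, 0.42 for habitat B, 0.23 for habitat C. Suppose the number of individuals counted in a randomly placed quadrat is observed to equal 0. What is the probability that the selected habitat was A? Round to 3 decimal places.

0.005

Likelihoods P(X=0 | ·): A: 0.00150344; B: 0; C: 0.49.
Posterior ∝ prior × likelihood. Numerator for A: 0.35·0.00150344 = 0.000526204.
Normalizing constant: 0.35·0.00150344 + 0.42·0 + 0.23·0.49 = 0.113226.
P(A | observation) = 0.000526204 / 0.113226 = 0.00464737.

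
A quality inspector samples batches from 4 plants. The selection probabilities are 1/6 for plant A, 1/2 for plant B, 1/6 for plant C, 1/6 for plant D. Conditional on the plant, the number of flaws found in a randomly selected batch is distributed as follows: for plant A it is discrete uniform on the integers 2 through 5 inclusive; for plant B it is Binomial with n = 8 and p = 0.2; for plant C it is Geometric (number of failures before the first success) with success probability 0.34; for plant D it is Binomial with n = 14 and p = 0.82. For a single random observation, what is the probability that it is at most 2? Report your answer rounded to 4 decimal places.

Conditional on each plant, P(X ≤ 2): A: 0.25; B: 0.796918; C: 0.712504; D: 7.32126e-08.
By total probability, P(X ≤ 2) = 0.166667·0.25 + 0.5·0.796918 + 0.166667·0.712504 + 0.166667·7.32126e-08 = 0.558876.

0.5589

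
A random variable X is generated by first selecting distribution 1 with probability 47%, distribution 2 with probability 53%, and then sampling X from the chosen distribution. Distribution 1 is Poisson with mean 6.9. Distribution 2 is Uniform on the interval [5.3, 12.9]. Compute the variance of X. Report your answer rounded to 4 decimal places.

6.9997

Per component, 1: μ=6.9, E[X²]=54.51; 2: μ=9.1, E[X²]=87.6233.
E[X] = 0.47·6.9 + 0.53·9.1 = 8.066.
E[X²] = 0.47·54.51 + 0.53·87.6233 = 72.0601.
Var(X) = E[X²] − (E[X])² = 72.0601 − 65.0604 = 6.99971.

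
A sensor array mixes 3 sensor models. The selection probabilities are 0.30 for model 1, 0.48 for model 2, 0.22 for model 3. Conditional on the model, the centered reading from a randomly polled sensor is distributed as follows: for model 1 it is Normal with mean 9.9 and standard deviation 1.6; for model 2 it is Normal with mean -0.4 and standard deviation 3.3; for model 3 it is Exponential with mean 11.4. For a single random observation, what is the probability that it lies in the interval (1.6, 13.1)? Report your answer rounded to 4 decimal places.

Conditional on each model, P(1.6 < X < 13.1): 1: 0.97725; 2: 0.272216; 3: 0.552139.
By total probability, P(1.6 < X < 13.1) = 0.3·0.97725 + 0.48·0.272216 + 0.22·0.552139 = 0.545309.

0.5453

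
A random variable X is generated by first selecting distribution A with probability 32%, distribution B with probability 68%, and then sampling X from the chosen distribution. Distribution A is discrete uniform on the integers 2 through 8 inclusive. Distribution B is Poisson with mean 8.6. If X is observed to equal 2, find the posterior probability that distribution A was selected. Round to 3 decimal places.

Likelihoods P(X=2 | ·): A: 0.142857; B: 0.00680823.
Posterior ∝ prior × likelihood. Numerator for A: 0.32·0.142857 = 0.0457143.
Normalizing constant: 0.32·0.142857 + 0.68·0.00680823 = 0.0503439.
P(A | observation) = 0.0457143 / 0.0503439 = 0.908041.

0.908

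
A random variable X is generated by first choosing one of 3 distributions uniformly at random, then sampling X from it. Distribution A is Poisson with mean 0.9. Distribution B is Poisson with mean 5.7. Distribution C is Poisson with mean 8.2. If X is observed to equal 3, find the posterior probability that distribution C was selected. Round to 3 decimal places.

0.142

Likelihoods P(X=3 | ·): A: 0.0493982; B: 0.103275; C: 0.0252392.
Posterior ∝ prior × likelihood. Numerator for C: 0.333333·0.0252392 = 0.00841307.
Normalizing constant: 0.333333·0.0493982 + 0.333333·0.103275 + 0.333333·0.0252392 = 0.0593041.
P(C | observation) = 0.00841307 / 0.0593041 = 0.141863.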